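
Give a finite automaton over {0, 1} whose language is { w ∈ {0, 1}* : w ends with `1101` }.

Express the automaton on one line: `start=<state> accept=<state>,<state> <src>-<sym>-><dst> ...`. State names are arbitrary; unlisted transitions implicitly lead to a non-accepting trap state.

start=s0 accept=s4 s0-0->s0 s0-1->s1 s1-0->s0 s1-1->s2 s2-0->s3 s2-1->s2 s3-0->s0 s3-1->s4 s4-0->s0 s4-1->s2

Let each state record the length of the longest suffix of the input read so far that is also a prefix of `1101`. s1 means the last symbol is `1`; s2 means the last 2 symbols are `11`; s3 means the last 3 symbols are `110`; s4 means the last 4 symbols are `1101`. Accept only at s4, where the string currently ends in `1101`.
A 5-state machine:
        0   1  
>  s0   s0  s1 
   s1   s0  s2 
   s2   s3  s2 
   s3   s0  s4 
 * s4   s0  s2 
(> = start, * = accepting)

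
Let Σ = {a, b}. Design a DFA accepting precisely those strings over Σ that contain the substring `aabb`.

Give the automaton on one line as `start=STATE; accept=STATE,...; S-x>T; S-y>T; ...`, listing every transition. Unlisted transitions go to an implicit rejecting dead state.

States s0..s3 record the length of the longest prefix of `aabb` that matches the current input suffix. Reaching s4 means `aabb` has been seen, and we stay there forever. Accept from s4.
5 states suffice.
        a   b  
>  s0   s1  s0 
   s1   s2  s0 
   s2   s2  s3 
   s3   s1  s4 
 * s4   s4  s4 
(> = start, * = accepting)

start=s0; accept=s4; s0-a>s1; s0-b>s0; s1-a>s2; s1-b>s0; s2-a>s2; s2-b>s3; s3-a>s1; s3-b>s4; s4-a>s4; s4-b>s4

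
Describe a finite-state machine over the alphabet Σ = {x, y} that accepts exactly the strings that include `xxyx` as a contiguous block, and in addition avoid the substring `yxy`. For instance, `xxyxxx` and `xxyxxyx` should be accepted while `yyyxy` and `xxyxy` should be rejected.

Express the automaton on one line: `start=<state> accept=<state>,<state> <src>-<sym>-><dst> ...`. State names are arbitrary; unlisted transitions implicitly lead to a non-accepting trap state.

Run two small machines in parallel and take their product. The first has 5 states tracking whether and how much of `xxyx` has been seen; the second has 4 states tracking partial matches of the forbidden pattern `yxy`. A product state is a pair (one from each), accepting exactly when both do. Equivalent product states are then merged.
A 10-state machine:
        x   y  
>  S0   S1  S2 
   S1   S3  S2 
   S2   S4  S2 
   S3   S3  S5 
   S4   S3  S6 
   S5   S7  S2 
   S6   S6  S6 
 * S7   S8  S6 
 * S8   S8  S9 
 * S9   S7  S9 
(> = start, * = accepting)

start=S0 accept=S7,S8,S9 S0-x->S1 S0-y->S2 S1-x->S3 S1-y->S2 S2-x->S4 S2-y->S2 S3-x->S3 S3-y->S5 S4-x->S3 S4-y->S6 S5-x->S7 S5-y->S2 S6-x->S6 S6-y->S6 S7-x->S8 S7-y->S6 S8-x->S8 S8-y->S9 S9-x->S7 S9-y->S9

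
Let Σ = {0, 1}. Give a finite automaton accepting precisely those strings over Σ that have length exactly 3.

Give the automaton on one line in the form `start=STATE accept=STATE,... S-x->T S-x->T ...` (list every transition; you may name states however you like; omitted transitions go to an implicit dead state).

start=s0 accept=s3 s0-0->s1 s0-1->s1 s1-0->s2 s1-1->s2 s2-0->s3 s2-1->s3 s3-0->s4 s3-1->s4 s4-0->s4 s4-1->s4

We only need to distinguish lengths 0, 1, …, 3, and '>3'. Chain s0 → s1 → s2 → s3 → s4 on every symbol, with s4 looping. Accepting states: {s3}.
With 5 states:
        0   1  
>  s0   s1  s1 
   s1   s2  s2 
   s2   s3  s3 
 * s3   s4  s4 
   s4   s4  s4 
(> = start, * = accepting)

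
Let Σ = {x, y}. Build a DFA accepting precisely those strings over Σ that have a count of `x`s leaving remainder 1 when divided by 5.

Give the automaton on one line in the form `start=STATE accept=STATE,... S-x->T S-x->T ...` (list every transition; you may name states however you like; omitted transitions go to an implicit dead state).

start=s0 accept=s1 s0-x->s1 s0-y->s0 s1-x->s2 s1-y->s1 s2-x->s3 s2-y->s2 s3-x->s4 s3-y->s3 s4-x->s0 s4-y->s4

Keep the running count of `x`s modulo 5: each `x` advances along the cycle s0 → s1 → s2 → s3 → s4 → s0 while other symbols loop. Accept at s1.
5 states suffice.
        x   y  
>  s0   s1  s0 
 * s1   s2  s1 
   s2   s3  s2 
   s3   s4  s3 
   s4   s0  s4 
(> = start, * = accepting)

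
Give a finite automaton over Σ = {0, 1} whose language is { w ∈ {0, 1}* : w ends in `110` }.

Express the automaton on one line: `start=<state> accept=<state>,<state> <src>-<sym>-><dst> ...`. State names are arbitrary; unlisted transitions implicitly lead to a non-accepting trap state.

Let each state record the length of the longest suffix of the input read so far that is also a prefix of `110`. q1 means the last symbol is `1`; q2 means the last 2 symbols are `11`; q3 means the last 3 symbols are `110`. Accept only at q3, where the string currently ends in `110`.
4 states suffice.
        0   1  
>  q0   q0  q1 
   q1   q0  q2 
   q2   q3  q2 
 * q3   q0  q1 
(> = start, * = accepting)

start=q0 accept=q3 q0-0->q0 q0-1->q1 q1-0->q0 q1-1->q2 q2-0->q3 q2-1->q2 q3-0->q0 q3-1->q1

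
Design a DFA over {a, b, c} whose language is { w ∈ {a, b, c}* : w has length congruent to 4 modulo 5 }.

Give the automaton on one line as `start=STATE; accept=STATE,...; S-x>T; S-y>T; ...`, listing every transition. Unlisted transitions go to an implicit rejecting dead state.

Count input length modulo 5: every symbol advances one step around the cycle s0 → s1 → s2 → s3 → s4 → s0. Accept at s4.
With 5 states:
        a   b   c  
>  s0   s1  s1  s1 
   s1   s2  s2  s2 
   s2   s3  s3  s3 
   s3   s4  s4  s4 
 * s4   s0  s0  s0 
(> = start, * = accepting)

start=s0; accept=s4; s0-a>s1; s0-b>s1; s0-c>s1; s1-a>s2; s1-b>s2; s1-c>s2; s2-a>s3; s2-b>s3; s2-c>s3; s3-a>s4; s3-b>s4; s3-c>s4; s4-a>s0; s4-b>s0; s4-c>s0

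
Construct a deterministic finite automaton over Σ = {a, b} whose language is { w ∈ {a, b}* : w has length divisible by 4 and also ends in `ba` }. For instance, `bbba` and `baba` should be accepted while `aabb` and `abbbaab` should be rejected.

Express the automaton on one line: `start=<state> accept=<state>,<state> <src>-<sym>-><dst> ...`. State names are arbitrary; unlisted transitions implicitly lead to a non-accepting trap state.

start=S0 accept=S5 S0-a->S1 S0-b->S1 S1-a->S2 S1-b->S2 S2-a->S3 S2-b->S4 S3-a->S0 S3-b->S0 S4-a->S5 S4-b->S0 S5-a->S1 S5-b->S1

Build one automaton per condition and run them in lockstep. The first has 4 states tracking the input length modulo 4; the second has 3 states tracking how much of the suffix `ba` has currently been matched. A product state is a pair (one from each), accepting exactly when both do. Equivalent product states are then merged.
6 states suffice.
        a   b  
>  S0   S1  S1 
   S1   S2  S2 
   S2   S3  S4 
   S3   S0  S0 
   S4   S5  S0 
 * S5   S1  S1 
(> = start, * = accepting)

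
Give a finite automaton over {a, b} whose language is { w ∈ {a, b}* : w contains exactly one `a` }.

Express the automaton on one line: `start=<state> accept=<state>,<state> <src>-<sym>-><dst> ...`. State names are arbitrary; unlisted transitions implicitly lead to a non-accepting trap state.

start=q0 accept=q1 q0-a->q1 q0-b->q0 q1-a->q2 q1-b->q1 q2-a->q2 q2-b->q2

Count `a`s, saturating at 2: state q0 means no `a` yet, q1 means one `a` seen, q2 means more than one. Each `a` increments (capped at q2); other symbols loop. Accept from {q1}.
3 states suffice.
        a   b  
>  q0   q1  q0 
 * q1   q2  q1 
   q2   q2  q2 
(> = start, * = accepting)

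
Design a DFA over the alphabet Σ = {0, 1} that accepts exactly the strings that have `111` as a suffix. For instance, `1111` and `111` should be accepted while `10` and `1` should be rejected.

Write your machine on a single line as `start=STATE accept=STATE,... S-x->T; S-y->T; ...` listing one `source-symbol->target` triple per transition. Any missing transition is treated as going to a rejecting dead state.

Remember how much of `111` the current input suffix matches. State q0 means no match yet; q1 means the last symbol is `1`; q2 means the last 2 symbols are `11`; q3 means the last 3 symbols are `111`. Only q3 accepts. On a mismatch, fall back to the longest proper suffix that is still a prefix of `111`.
4 states suffice.
        0   1  
>  q0   q0  q1 
   q1   q0  q2 
   q2   q0  q3 
 * q3   q0  q3 
(> = start, * = accepting)

start=q0; accept=q3; q0-0->q0; q0-1->q1; q1-0->q0; q1-1->q2; q2-0->q0; q2-1->q3; q3-0->q0; q3-1->q3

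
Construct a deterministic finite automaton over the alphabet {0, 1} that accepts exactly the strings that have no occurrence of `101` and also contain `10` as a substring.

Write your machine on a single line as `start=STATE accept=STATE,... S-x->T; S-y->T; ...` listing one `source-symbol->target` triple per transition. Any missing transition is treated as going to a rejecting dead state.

start=q0; accept=q2,q3,q5; q0-0->q0; q0-1->q1; q1-0->q2; q1-1->q1; q2-0->q3; q2-1->q4; q3-0->q3; q3-1->q5; q4-0->q4; q4-1->q4; q5-0->q2; q5-1->q5

Build one automaton per condition and run them in lockstep. One (4 states) tracks partial matches of the forbidden pattern `101`; the other (3 states) tracks whether and how much of `10` has been seen. Each combined state is a pair, one component from each; accept when both components accept.
A 6-state machine:
        0   1  
>  q0   q0  q1 
   q1   q2  q1 
 * q2   q3  q4 
 * q3   q3  q5 
   q4   q4  q4 
 * q5   q2  q5 
(> = start, * = accepting)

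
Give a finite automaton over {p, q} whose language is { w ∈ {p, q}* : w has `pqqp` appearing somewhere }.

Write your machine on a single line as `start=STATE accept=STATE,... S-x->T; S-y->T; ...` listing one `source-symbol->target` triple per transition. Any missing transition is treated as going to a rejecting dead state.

States A..D record the length of the longest prefix of `pqqp` that matches the current input suffix. Reaching E means `pqqp` has been seen, and we stay there forever. Accept from E.
A 5-state machine:
       p  q 
>  A   B  A 
   B   B  C 
   C   B  D 
   D   E  A 
 * E   E  E 
(> = start, * = accepting)

start=A; accept=E; A-p->B; A-q->A; B-p->B; B-q->C; C-p->B; C-q->D; D-p->E; D-q->A; E-p->E; E-q->E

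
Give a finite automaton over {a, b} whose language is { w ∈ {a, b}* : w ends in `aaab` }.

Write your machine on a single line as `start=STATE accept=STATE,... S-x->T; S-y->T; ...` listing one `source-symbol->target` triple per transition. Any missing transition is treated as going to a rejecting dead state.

start=S0; accept=S4; S0-a->S1; S0-b->S0; S1-a->S2; S1-b->S0; S2-a->S3; S2-b->S0; S3-a->S3; S3-b->S4; S4-a->S1; S4-b->S0

Remember how much of `aaab` the current input suffix matches. State S0 means no match yet; S1 means the last symbol is `a`; S2 means the last 2 symbols are `aa`; S3 means the last 3 symbols are `aaa`; S4 means the last 4 symbols are `aaab`. Only S4 accepts. On a mismatch, fall back to the longest proper suffix that is still a prefix of `aaab`.
A 5-state machine:
        a   b  
>  S0   S1  S0 
   S1   S2  S0 
   S2   S3  S0 
   S3   S3  S4 
 * S4   S1  S0 
(> = start, * = accepting)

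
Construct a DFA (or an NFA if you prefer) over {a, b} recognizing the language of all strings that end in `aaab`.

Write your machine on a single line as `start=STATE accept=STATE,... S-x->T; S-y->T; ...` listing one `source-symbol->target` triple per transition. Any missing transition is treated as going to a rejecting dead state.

start=s0; accept=s4; s0-a->s1; s0-b->s0; s1-a->s2; s1-b->s0; s2-a->s3; s2-b->s0; s3-a->s3; s3-b->s4; s4-a->s1; s4-b->s0

Remember how much of `aaab` the current input suffix matches. State s0 means no match yet; s1 means the last symbol is `a`; s2 means the last 2 symbols are `aa`; s3 means the last 3 symbols are `aaa`; s4 means the last 4 symbols are `aaab`. Only s4 accepts. On a mismatch, fall back to the longest proper suffix that is still a prefix of `aaab`.
        a   b  
>  s0   s1  s0 
   s1   s2  s0 
   s2   s3  s0 
   s3   s3  s4 
 * s4   s1  s0 
(> = start, * = accepting)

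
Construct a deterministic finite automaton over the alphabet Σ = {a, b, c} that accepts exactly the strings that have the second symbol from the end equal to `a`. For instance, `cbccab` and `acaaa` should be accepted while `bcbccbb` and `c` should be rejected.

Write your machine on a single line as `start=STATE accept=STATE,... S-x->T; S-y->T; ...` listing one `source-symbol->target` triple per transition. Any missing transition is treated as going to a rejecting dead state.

start=q0; accept=q4,q5,q6; q0-a->q1; q0-b->q2; q0-c->q3; q1-a->q4; q1-b->q5; q1-c->q6; q2-a->q7; q2-b->q8; q2-c->q9; q3-a->q10; q3-b->q11; q3-c->q12; q4-a->q4; q4-b->q5; q4-c->q6; q5-a->q7; q5-b->q8; q5-c->q9; q6-a->q10; q6-b->q11; q6-c->q12; q7-a->q4; q7-b->q5; q7-c->q6; q8-a->q7; q8-b->q8; q8-c->q9; q9-a->q10; q9-b->q11; q9-c->q12; q10-a->q4; q10-b->q5; q10-c->q6; q11-a->q7; q11-b->q8; q11-c->q9; q12-a->q10; q12-b->q11; q12-c->q12

Because acceptance depends on a position counted from the end, the machine has to buffer the most recent 2 symbols. Make each state the string of the last up-to-2 symbols read; on input `x` shift the window left and append `x`. Accept when the buffered window has length 2 and begins with `a`.
          a    b    c  
>  q0     q1   q2   q3 
   q1     q4   q5   q6 
   q2     q7   q8   q9 
   q3    q10  q11  q12 
 * q4     q4   q5   q6 
 * q5     q7   q8   q9 
 * q6    q10  q11  q12 
   q7     q4   q5   q6 
   q8     q7   q8   q9 
   q9    q10  q11  q12 
   q10    q4   q5   q6 
   q11    q7   q8   q9 
   q12   q10  q11  q12 
(> = start, * = accepting)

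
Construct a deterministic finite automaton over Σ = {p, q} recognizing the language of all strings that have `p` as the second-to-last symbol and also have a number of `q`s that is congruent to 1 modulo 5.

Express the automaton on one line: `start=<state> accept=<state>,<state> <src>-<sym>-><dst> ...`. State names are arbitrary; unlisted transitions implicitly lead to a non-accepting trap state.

Run two small machines in parallel and take their product. The first has 7 states tracking the last 2 symbols read; the second has 5 states tracking the count of `q`s modulo 5. A product state is a pair (one from each), accepting exactly when both do.
23 states suffice.
          p    q  
>  S0     S1   S2 
   S1     S3   S4 
   S2     S5   S6 
   S3     S3   S4 
 * S4     S5   S6 
   S5     S7   S8 
   S6     S9  S10 
 * S7     S7   S8 
   S8     S9  S10 
   S9    S11  S12 
   S10   S13  S14 
   S11   S11  S12 
   S12   S13  S14 
   S13   S15  S16 
   S14   S17  S18 
   S15   S15  S16 
   S16   S17  S18 
   S17   S19  S20 
   S18   S21  S22 
   S19   S19  S20 
   S20   S21  S22 
   S21    S3   S4 
   S22    S5   S6 
(> = start, * = accepting)

start=S0 accept=S4,S7 S0-p->S1 S0-q->S2 S1-p->S3 S1-q->S4 S2-p->S5 S2-q->S6 S3-p->S3 S3-q->S4 S4-p->S5 S4-q->S6 S5-p->S7 S5-q->S8 S6-p->S9 S6-q->S10 S7-p->S7 S7-q->S8 S8-p->S9 S8-q->S10 S9-p->S11 S9-q->S12 S10-p->S13 S10-q->S14 S11-p->S11 S11-q->S12 S12-p->S13 S12-q->S14 S13-p->S15 S13-q->S16 S14-p->S17 S14-q->S18 S15-p->S15 S15-q->S16 S16-p->S17 S16-q->S18 S17-p->S19 S17-q->S20 S18-p->S21 S18-q->S22 S19-p->S19 S19-q->S20 S20-p->S21 S20-q->S22 S21-p->S3 S21-q->S4 S22-p->S5 S22-q->S6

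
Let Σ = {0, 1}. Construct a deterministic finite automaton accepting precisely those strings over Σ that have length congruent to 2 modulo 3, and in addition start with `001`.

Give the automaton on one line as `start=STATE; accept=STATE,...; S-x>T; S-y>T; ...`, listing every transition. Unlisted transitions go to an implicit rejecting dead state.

start=A; accept=G; A-0>B; A-1>C; B-0>D; B-1>C; C-0>C; C-1>C; D-0>C; D-1>E; E-0>F; E-1>F; F-0>G; F-1>G; G-0>E; G-1>E

Run two small machines in parallel and take their product. The first has 3 states tracking the input length modulo 3; the second has 5 states tracking whether the input so far still matches the prefix `001`. A product state is a pair (one from each), accepting exactly when both do. Minimizing collapses redundant product states.
7 states suffice.
       0  1 
>  A   B  C 
   B   D  C 
   C   C  C 
   D   C  E 
   E   F  F 
   F   G  G 
 * G   E  E 
(> = start, * = accepting)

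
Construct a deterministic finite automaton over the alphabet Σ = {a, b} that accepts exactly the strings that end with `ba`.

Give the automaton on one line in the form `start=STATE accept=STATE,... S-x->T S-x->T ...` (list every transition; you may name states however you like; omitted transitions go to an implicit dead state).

start=q0 accept=q2 q0-a->q0 q0-b->q1 q1-a->q2 q1-b->q1 q2-a->q0 q2-b->q1

Let each state record the length of the longest suffix of the input read so far that is also a prefix of `ba`. q1 means the last symbol is `b`; q2 means the last 2 symbols are `ba`. Accept only at q2, where the string currently ends in `ba`.
        a   b  
>  q0   q0  q1 
   q1   q2  q1 
 * q2   q0  q1 
(> = start, * = accepting)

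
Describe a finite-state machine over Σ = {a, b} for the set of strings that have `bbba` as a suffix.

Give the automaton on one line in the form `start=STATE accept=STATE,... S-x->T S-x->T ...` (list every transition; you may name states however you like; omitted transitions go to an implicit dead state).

start=q0 accept=q4 q0-a->q0 q0-b->q1 q1-a->q0 q1-b->q2 q2-a->q0 q2-b->q3 q3-a->q4 q3-b->q3 q4-a->q0 q4-b->q1

Let each state record the length of the longest suffix of the input read so far that is also a prefix of `bbba`. q1 means the last symbol is `b`; q2 means the last 2 symbols are `bb`; q3 means the last 3 symbols are `bbb`; q4 means the last 4 symbols are `bbba`. Accept only at q4, where the string currently ends in `bbba`.
        a   b  
>  q0   q0  q1 
   q1   q0  q2 
   q2   q0  q3 
   q3   q4  q3 
 * q4   q0  q1 
(> = start, * = accepting)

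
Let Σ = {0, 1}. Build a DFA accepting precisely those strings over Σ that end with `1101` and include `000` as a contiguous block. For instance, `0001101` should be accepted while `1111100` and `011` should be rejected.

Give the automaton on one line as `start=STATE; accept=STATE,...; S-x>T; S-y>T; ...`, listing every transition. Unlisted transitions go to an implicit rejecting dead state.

start=q0; accept=q7; q0-0>q1; q0-1>q0; q1-0>q2; q1-1>q0; q2-0>q3; q2-1>q0; q3-0>q3; q3-1>q4; q4-0>q3; q4-1>q5; q5-0>q6; q5-1>q5; q6-0>q3; q6-1>q7; q7-0>q3; q7-1>q5

Build one automaton per condition and run them in lockstep. One (5 states) tracks how much of the suffix `1101` has currently been matched; the other (4 states) tracks whether and how much of `000` has been seen. Each combined state is a pair, one component from each; accept when both components accept. After merging equivalent states the machine shrinks.
An 8-state machine:
        0   1  
>  q0   q1  q0 
   q1   q2  q0 
   q2   q3  q0 
   q3   q3  q4 
   q4   q3  q5 
   q5   q6  q5 
   q6   q3  q7 
 * q7   q3  q5 
(> = start, * = accepting)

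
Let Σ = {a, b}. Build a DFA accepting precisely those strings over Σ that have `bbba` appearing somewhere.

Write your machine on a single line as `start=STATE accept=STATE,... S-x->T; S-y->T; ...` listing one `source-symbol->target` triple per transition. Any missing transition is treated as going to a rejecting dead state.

Track how much of `bbba` has been matched so far: state q0 is no progress, q4 is the absorbing accept state reached once `bbba` has occurred. Intermediate states record partial matches; on a mismatch, fall back to the longest reusable overlap.
A 5-state machine:
        a   b  
>  q0   q0  q1 
   q1   q0  q2 
   q2   q0  q3 
   q3   q4  q3 
 * q4   q4  q4 
(> = start, * = accepting)

start=q0; accept=q4; q0-a->q0; q0-b->q1; q1-a->q0; q1-b->q2; q2-a->q0; q2-b->q3; q3-a->q4; q3-b->q3; q4-a->q4; q4-b->q4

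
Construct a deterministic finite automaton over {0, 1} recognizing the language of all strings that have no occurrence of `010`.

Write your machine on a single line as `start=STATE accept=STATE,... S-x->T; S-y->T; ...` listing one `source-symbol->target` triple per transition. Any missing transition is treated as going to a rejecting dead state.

Track partial matches of the forbidden pattern `010`. State q3 is a dead state reached once `010` has occurred; every other state accepts. q0 means no part of `010` is currently matched.
        0   1  
>* q0   q1  q0 
 * q1   q1  q2 
 * q2   q3  q0 
   q3   q3  q3 
(> = start, * = accepting)

start=q0; accept=q0,q1,q2; q0-0->q1; q0-1->q0; q1-0->q1; q1-1->q2; q2-0->q3; q2-1->q0; q3-0->q3; q3-1->q3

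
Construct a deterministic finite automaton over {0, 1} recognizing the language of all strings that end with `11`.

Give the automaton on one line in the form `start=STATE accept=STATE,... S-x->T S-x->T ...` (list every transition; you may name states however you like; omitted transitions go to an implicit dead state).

start=q0 accept=q2 q0-0->q0 q0-1->q1 q1-0->q0 q1-1->q2 q2-0->q0 q2-1->q2

Remember how much of `11` the current input suffix matches. State q0 means no match yet; q1 means the last symbol is `1`; q2 means the last 2 symbols are `11`. Only q2 accepts. On a mismatch, fall back to the longest proper suffix that is still a prefix of `11`.
With 3 states:
        0   1  
>  q0   q0  q1 
   q1   q0  q2 
 * q2   q0  q2 
(> = start, * = accepting)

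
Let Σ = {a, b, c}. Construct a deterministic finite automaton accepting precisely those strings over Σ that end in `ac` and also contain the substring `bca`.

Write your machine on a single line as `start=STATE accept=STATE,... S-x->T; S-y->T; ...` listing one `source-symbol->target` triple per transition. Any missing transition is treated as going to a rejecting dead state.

Handle the two conditions separately and then intersect. The first has 3 states tracking how much of the suffix `ac` has currently been matched; the second has 4 states tracking whether and how much of `bca` has been seen. A product state is a pair (one from each), accepting exactly when both do. Minimizing collapses redundant product states.
        a   b   c  
>  q0   q0  q1  q0 
   q1   q0  q1  q2 
   q2   q3  q1  q0 
   q3   q3  q4  q5 
   q4   q3  q4  q4 
 * q5   q3  q4  q4 
(> = start, * = accepting)

start=q0; accept=q5; q0-a->q0; q0-b->q1; q0-c->q0; q1-a->q0; q1-b->q1; q1-c->q2; q2-a->q3; q2-b->q1; q2-c->q0; q3-a->q3; q3-b->q4; q3-c->q5; q4-a->q3; q4-b->q4; q4-c->q4; q5-a->q3; q5-b->q4; q5-c->q4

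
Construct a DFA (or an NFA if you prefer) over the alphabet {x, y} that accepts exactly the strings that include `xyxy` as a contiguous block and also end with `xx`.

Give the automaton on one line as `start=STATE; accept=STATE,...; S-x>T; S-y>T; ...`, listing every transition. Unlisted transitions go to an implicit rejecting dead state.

start=s0; accept=s7; s0-x>s1; s0-y>s0; s1-x>s2; s1-y>s3; s2-x>s2; s2-y>s3; s3-x>s4; s3-y>s0; s4-x>s2; s4-y>s5; s5-x>s6; s5-y>s5; s6-x>s7; s6-y>s5; s7-x>s7; s7-y>s5

Handle the two conditions separately and then intersect. The first has 5 states tracking whether and how much of `xyxy` has been seen; the second has 3 states tracking how much of the suffix `xx` has currently been matched. A product state is a pair (one from each), accepting exactly when both do.
8 states suffice.
        x   y  
>  s0   s1  s0 
   s1   s2  s3 
   s2   s2  s3 
   s3   s4  s0 
   s4   s2  s5 
   s5   s6  s5 
   s6   s7  s5 
 * s7   s7  s5 
(> = start, * = accepting)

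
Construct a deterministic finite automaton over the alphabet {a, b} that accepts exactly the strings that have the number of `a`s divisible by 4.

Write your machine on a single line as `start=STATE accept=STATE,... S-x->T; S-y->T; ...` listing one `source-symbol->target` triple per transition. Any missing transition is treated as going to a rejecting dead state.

start=S0; accept=S0; S0-a->S1; S0-b->S0; S1-a->S2; S1-b->S1; S2-a->S3; S2-b->S2; S3-a->S0; S3-b->S3

The only thing that matters is how many `a`s have appeared, reduced mod 4. Use one state per residue: S0 for 0, …, S3 for 3. Reading `a` moves to the next residue; anything else stays put. S0 is accepting.
        a   b  
>* S0   S1  S0 
   S1   S2  S1 
   S2   S3  S2 
   S3   S0  S3 
(> = start, * = accepting)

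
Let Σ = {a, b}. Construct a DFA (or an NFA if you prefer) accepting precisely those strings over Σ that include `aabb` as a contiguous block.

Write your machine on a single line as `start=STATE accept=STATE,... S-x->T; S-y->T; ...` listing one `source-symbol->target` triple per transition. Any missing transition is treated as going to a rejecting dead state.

States q0..q3 record the length of the longest prefix of `aabb` that matches the current input suffix. Reaching q4 means `aabb` has been seen, and we stay there forever. Accept from q4.
With 5 states:
        a   b  
>  q0   q1  q0 
   q1   q2  q0 
   q2   q2  q3 
   q3   q1  q4 
 * q4   q4  q4 
(> = start, * = accepting)

start=q0; accept=q4; q0-a->q1; q0-b->q0; q1-a->q2; q1-b->q0; q2-a->q2; q2-b->q3; q3-a->q1; q3-b->q4; q4-a->q4; q4-b->q4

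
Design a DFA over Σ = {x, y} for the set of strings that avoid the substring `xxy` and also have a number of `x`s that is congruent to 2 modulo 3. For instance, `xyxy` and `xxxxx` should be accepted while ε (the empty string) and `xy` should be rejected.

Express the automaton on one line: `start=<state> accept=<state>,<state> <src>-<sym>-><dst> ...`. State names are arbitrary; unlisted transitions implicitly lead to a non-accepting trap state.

start=S0 accept=S2,S6,S8 S0-x->S1 S0-y->S0 S1-x->S2 S1-y->S3 S2-x->S4 S2-y->S5 S3-x->S6 S3-y->S3 S4-x->S7 S4-y->S5 S5-x->S5 S5-y->S5 S6-x->S4 S6-y->S8 S7-x->S2 S7-y->S5 S8-x->S9 S8-y->S8 S9-x->S7 S9-y->S0

Run two small machines in parallel and take their product. One (4 states) tracks partial matches of the forbidden pattern `xxy`; the other (3 states) tracks the count of `x`s modulo 3. Each combined state is a pair, one component from each; accept when both components accept. After merging equivalent states the machine shrinks.
A 10-state machine:
        x   y  
>  S0   S1  S0 
   S1   S2  S3 
 * S2   S4  S5 
   S3   S6  S3 
   S4   S7  S5 
   S5   S5  S5 
 * S6   S4  S8 
   S7   S2  S5 
 * S8   S9  S8 
   S9   S7  S0 
(> = start, * = accepting)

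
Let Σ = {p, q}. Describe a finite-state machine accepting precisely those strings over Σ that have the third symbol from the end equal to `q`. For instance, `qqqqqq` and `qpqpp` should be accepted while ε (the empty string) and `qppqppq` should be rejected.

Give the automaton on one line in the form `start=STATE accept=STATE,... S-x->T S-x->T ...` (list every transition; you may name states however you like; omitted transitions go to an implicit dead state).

start=s0 accept=s11,s12,s13,s14 s0-p->s1 s0-q->s2 s1-p->s3 s1-q->s4 s2-p->s5 s2-q->s6 s3-p->s7 s3-q->s8 s4-p->s9 s4-q->s10 s5-p->s11 s5-q->s12 s6-p->s13 s6-q->s14 s7-p->s7 s7-q->s8 s8-p->s9 s8-q->s10 s9-p->s11 s9-q->s12 s10-p->s13 s10-q->s14 s11-p->s7 s11-q->s8 s12-p->s9 s12-q->s10 s13-p->s11 s13-q->s12 s14-p->s13 s14-q->s14

Because acceptance depends on a position counted from the end, the machine has to buffer the most recent 3 symbols. Make each state the string of the last up-to-3 symbols read; on input `x` shift the window left and append `x`. Accept when the buffered window has length 3 and begins with `q`.
15 states suffice.
          p    q  
>  s0     s1   s2 
   s1     s3   s4 
   s2     s5   s6 
   s3     s7   s8 
   s4     s9  s10 
   s5    s11  s12 
   s6    s13  s14 
   s7     s7   s8 
   s8     s9  s10 
   s9    s11  s12 
   s10   s13  s14 
 * s11    s7   s8 
 * s12    s9  s10 
 * s13   s11  s12 
 * s14   s13  s14 
(> = start, * = accepting)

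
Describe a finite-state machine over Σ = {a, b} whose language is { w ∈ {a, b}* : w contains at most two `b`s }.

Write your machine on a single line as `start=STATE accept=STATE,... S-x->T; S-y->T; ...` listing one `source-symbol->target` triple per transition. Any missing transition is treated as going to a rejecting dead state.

Only the number of `b`s matters, and only up to 3. Make a chain q0 → q1 → q2 → q3 advanced by each `b` (with q3 absorbing); every other symbol self-loops. The accepting set is {q0, q1, q2}.
4 states suffice.
        a   b  
>* q0   q0  q1 
 * q1   q1  q2 
 * q2   q2  q3 
   q3   q3  q3 
(> = start, * = accepting)

start=q0; accept=q0,q1,q2; q0-a->q0; q0-b->q1; q1-a->q1; q1-b->q2; q2-a->q2; q2-b->q3; q3-a->q3; q3-b->q3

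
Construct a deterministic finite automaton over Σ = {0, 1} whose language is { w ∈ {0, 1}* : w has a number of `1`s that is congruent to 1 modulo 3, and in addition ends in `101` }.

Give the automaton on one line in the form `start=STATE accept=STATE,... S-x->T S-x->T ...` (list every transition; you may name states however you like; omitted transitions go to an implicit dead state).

start=A accept=F A-0->A A-1->B B-0->B B-1->C C-0->C C-1->D D-0->E D-1->B E-0->A E-1->F F-0->B F-1->C

Handle the two conditions separately and then intersect. One (3 states) tracks the count of `1`s modulo 3; the other (4 states) tracks how much of the suffix `101` has currently been matched. Each combined state is a pair, one component from each; accept when both components accept. Minimizing collapses redundant product states.
A 6-state machine:
       0  1 
>  A   A  B 
   B   B  C 
   C   C  D 
   D   E  B 
   E   A  F 
 * F   B  C 
(> = start, * = accepting)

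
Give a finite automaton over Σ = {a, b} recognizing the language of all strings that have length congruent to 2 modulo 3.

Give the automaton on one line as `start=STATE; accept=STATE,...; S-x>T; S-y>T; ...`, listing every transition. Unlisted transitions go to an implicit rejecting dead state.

Only the length mod 3 matters, so use a 3-cycle: from any state, every input symbol moves to the next state, wrapping q2 back to q0. Mark q2 accepting.
With 3 states:
        a   b  
>  q0   q1  q1 
   q1   q2  q2 
 * q2   q0  q0 
(> = start, * = accepting)

start=q0; accept=q2; q0-a>q1; q0-b>q1; q1-a>q2; q1-b>q2; q2-a>q0; q2-b>q0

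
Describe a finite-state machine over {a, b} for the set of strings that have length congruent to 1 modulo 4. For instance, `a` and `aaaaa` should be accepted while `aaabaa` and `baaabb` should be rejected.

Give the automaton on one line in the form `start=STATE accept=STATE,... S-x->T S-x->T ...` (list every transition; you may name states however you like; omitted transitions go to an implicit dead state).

start=q0 accept=q1 q0-a->q1 q0-b->q1 q1-a->q2 q1-b->q2 q2-a->q3 q2-b->q3 q3-a->q0 q3-b->q0

Count input length modulo 4: every symbol advances one step around the cycle q0 → q1 → q2 → q3 → q0. Accept at q1.
        a   b  
>  q0   q1  q1 
 * q1   q2  q2 
   q2   q3  q3 
   q3   q0  q0 
(> = start, * = accepting)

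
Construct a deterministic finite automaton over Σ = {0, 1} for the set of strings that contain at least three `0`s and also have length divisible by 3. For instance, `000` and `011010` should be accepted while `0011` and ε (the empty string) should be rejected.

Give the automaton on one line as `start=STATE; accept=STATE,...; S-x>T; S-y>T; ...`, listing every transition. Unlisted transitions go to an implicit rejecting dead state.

start=A; accept=G; A-0>B; A-1>C; B-0>D; B-1>E; C-0>E; C-1>F; D-0>G; D-1>H; E-0>H; E-1>I; F-0>I; F-1>A; G-0>J; G-1>J; H-0>J; H-1>K; I-0>K; I-1>B; J-0>L; J-1>L; K-0>L; K-1>D; L-0>G; L-1>G

Build one automaton per condition and run them in lockstep. One (5 states) tracks the count of `0`s, saturating at 4; the other (3 states) tracks the input length modulo 3. Each combined state is a pair, one component from each; accept when both components accept. Minimizing collapses redundant product states.
With 12 states:
       0  1 
>  A   B  C 
   B   D  E 
   C   E  F 
   D   G  H 
   E   H  I 
   F   I  A 
 * G   J  J 
   H   J  K 
   I   K  B 
   J   L  L 
   K   L  D 
   L   G  G 
(> = start, * = accepting)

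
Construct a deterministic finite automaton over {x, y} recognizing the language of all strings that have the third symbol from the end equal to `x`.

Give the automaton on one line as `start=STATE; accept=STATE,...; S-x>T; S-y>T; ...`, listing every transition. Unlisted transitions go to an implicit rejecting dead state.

start=S0; accept=S7,S8,S9,S10; S0-x>S1; S0-y>S2; S1-x>S3; S1-y>S4; S2-x>S5; S2-y>S6; S3-x>S7; S3-y>S8; S4-x>S9; S4-y>S10; S5-x>S11; S5-y>S12; S6-x>S13; S6-y>S14; S7-x>S7; S7-y>S8; S8-x>S9; S8-y>S10; S9-x>S11; S9-y>S12; S10-x>S13; S10-y>S14; S11-x>S7; S11-y>S8; S12-x>S9; S12-y>S10; S13-x>S11; S13-y>S12; S14-x>S13; S14-y>S14

Because acceptance depends on a position counted from the end, the machine has to buffer the most recent 3 symbols. Make each state the string of the last up-to-3 symbols read; on input `x` shift the window left and append `x`. Accept when the buffered window has length 3 and begins with `x`.
          x    y  
>  S0     S1   S2 
   S1     S3   S4 
   S2     S5   S6 
   S3     S7   S8 
   S4     S9  S10 
   S5    S11  S12 
   S6    S13  S14 
 * S7     S7   S8 
 * S8     S9  S10 
 * S9    S11  S12 
 * S10   S13  S14 
   S11    S7   S8 
   S12    S9  S10 
   S13   S11  S12 
   S14   S13  S14 
(> = start, * = accepting)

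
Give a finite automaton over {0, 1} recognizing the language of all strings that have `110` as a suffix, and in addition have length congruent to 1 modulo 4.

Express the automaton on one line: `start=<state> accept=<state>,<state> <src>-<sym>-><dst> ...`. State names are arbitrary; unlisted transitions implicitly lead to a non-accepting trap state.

start=q0 accept=q6 q0-0->q1 q0-1->q1 q1-0->q2 q1-1->q2 q2-0->q3 q2-1->q4 q3-0->q0 q3-1->q0 q4-0->q0 q4-1->q5 q5-0->q6 q5-1->q1 q6-0->q2 q6-1->q2

Handle the two conditions separately and then intersect. One (4 states) tracks how much of the suffix `110` has currently been matched; the other (4 states) tracks the input length modulo 4. Each combined state is a pair, one component from each; accept when both components accept. Minimizing collapses redundant product states.
With 7 states:
        0   1  
>  q0   q1  q1 
   q1   q2  q2 
   q2   q3  q4 
   q3   q0  q0 
   q4   q0  q5 
   q5   q6  q1 
 * q6   q2  q2 
(> = start, * = accepting)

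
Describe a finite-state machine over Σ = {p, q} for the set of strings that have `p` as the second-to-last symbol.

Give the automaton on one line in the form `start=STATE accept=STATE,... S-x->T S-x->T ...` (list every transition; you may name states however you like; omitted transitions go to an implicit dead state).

A DFA must remember the last 2 symbols (since which symbol is second-to-last isn't known until the input ends). Use one state per possible window of the last ≤2 symbols; accept from those whose window starts with `p`.
7 states suffice.
        p   q  
>  s0   s1  s2 
   s1   s3  s4 
   s2   s5  s6 
 * s3   s3  s4 
 * s4   s5  s6 
   s5   s3  s4 
   s6   s5  s6 
(> = start, * = accepting)

start=s0 accept=s3,s4 s0-p->s1 s0-q->s2 s1-p->s3 s1-q->s4 s2-p->s5 s2-q->s6 s3-p->s3 s3-q->s4 s4-p->s5 s4-q->s6 s5-p->s3 s5-q->s4 s6-p->s5 s6-q->s6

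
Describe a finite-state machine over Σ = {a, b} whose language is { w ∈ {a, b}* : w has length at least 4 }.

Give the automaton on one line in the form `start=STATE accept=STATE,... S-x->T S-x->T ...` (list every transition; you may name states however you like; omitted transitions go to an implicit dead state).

We only need to distinguish lengths 0, 1, …, 4, and '>4'. Chain S0 → S1 → S2 → S3 → S4 → S5 on every symbol, with S5 looping. Accepting states: {S4, S5}.
A 6-state machine:
        a   b  
>  S0   S1  S1 
   S1   S2  S2 
   S2   S3  S3 
   S3   S4  S4 
 * S4   S5  S5 
 * S5   S5  S5 
(> = start, * = accepting)

start=S0 accept=S4,S5 S0-a->S1 S0-b->S1 S1-a->S2 S1-b->S2 S2-a->S3 S2-b->S3 S3-a->S4 S3-b->S4 S4-a->S5 S4-b->S5 S5-a->S5 S5-b->S5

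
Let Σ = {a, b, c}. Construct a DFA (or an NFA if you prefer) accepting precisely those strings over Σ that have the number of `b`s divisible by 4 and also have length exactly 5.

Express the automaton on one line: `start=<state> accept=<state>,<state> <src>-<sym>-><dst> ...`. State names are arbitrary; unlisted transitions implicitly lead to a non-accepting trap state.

start=q0 accept=q12 q0-a->q1 q0-b->q2 q0-c->q1 q1-a->q3 q1-b->q4 q1-c->q3 q2-a->q4 q2-b->q5 q2-c->q4 q3-a->q6 q3-b->q7 q3-c->q6 q4-a->q7 q4-b->q8 q4-c->q7 q5-a->q8 q5-b->q9 q5-c->q8 q6-a->q10 q6-b->q7 q6-c->q10 q7-a->q7 q7-b->q7 q7-c->q7 q8-a->q7 q8-b->q11 q8-c->q7 q9-a->q11 q9-b->q10 q9-c->q11 q10-a->q12 q10-b->q7 q10-c->q12 q11-a->q7 q11-b->q12 q11-c->q7 q12-a->q7 q12-b->q7 q12-c->q7

Build one automaton per condition and run them in lockstep. The first has 4 states tracking the count of `b`s modulo 4; the second has 7 states tracking the input length, saturating at 6. A product state is a pair (one from each), accepting exactly when both do. After merging equivalent states the machine shrinks.
With 13 states:
          a    b    c  
>  q0     q1   q2   q1 
   q1     q3   q4   q3 
   q2     q4   q5   q4 
   q3     q6   q7   q6 
   q4     q7   q8   q7 
   q5     q8   q9   q8 
   q6    q10   q7  q10 
   q7     q7   q7   q7 
   q8     q7  q11   q7 
   q9    q11  q10  q11 
   q10   q12   q7  q12 
   q11    q7  q12   q7 
 * q12    q7   q7   q7 
(> = start, * = accepting)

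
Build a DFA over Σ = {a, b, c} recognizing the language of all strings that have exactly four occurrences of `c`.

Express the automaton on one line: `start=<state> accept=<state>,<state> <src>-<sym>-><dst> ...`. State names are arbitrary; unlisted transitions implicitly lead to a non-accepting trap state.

Count `c`s, saturating at 5: states s0 through s4 mean 0 through 4 `c`s seen; s5 means more than 4. Each `c` increments (capped at s5); other symbols loop. Accept from {s4}.
6 states suffice.
        a   b   c  
>  s0   s0  s0  s1 
   s1   s1  s1  s2 
   s2   s2  s2  s3 
   s3   s3  s3  s4 
 * s4   s4  s4  s5 
   s5   s5  s5  s5 
(> = start, * = accepting)

start=s0 accept=s4 s0-a->s0 s0-b->s0 s0-c->s1 s1-a->s1 s1-b->s1 s1-c->s2 s2-a->s2 s2-b->s2 s2-c->s3 s3-a->s3 s3-b->s3 s3-c->s4 s4-a->s4 s4-b->s4 s4-c->s5 s5-a->s5 s5-b->s5 s5-c->s5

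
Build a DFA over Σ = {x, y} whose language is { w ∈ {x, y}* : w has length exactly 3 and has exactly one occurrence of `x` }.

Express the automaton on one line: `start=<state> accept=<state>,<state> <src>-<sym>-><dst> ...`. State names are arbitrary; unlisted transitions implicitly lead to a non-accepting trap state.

start=q0 accept=q6 q0-x->q1 q0-y->q2 q1-x->q3 q1-y->q4 q2-x->q4 q2-y->q5 q3-x->q3 q3-y->q3 q4-x->q3 q4-y->q6 q5-x->q6 q5-y->q3 q6-x->q3 q6-y->q3

Build one automaton per condition and run them in lockstep. One (5 states) tracks the input length, saturating at 4; the other (3 states) tracks the count of `x`s, saturating at 2. Each combined state is a pair, one component from each; accept when both components accept. Minimizing collapses redundant product states.
7 states suffice.
        x   y  
>  q0   q1  q2 
   q1   q3  q4 
   q2   q4  q5 
   q3   q3  q3 
   q4   q3  q6 
   q5   q6  q3 
 * q6   q3  q3 
(> = start, * = accepting)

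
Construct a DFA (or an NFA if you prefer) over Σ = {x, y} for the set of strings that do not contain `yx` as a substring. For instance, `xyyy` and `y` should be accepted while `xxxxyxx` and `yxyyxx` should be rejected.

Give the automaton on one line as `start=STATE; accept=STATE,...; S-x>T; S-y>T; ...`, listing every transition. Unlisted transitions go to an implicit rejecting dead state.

This is the complement of 'contains `yx`'. Use the same substring-matching states — q0 through q2 holding how much of `yx` has just been matched — but flip the accepting set: everything except the trap q2 accepts.
        x   y  
>* q0   q0  q1 
 * q1   q2  q1 
   q2   q2  q2 
(> = start, * = accepting)

start=q0; accept=q0,q1; q0-x>q0; q0-y>q1; q1-x>q2; q1-y>q1; q2-x>q2; q2-y>q2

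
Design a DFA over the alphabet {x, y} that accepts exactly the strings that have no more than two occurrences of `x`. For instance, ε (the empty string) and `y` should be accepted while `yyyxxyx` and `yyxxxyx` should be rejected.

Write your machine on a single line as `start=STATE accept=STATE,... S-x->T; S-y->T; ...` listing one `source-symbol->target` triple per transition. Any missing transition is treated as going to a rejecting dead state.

start=q0; accept=q0,q1,q2; q0-x->q1; q0-y->q0; q1-x->q2; q1-y->q1; q2-x->q3; q2-y->q2; q3-x->q3; q3-y->q3

Only the number of `x`s matters, and only up to 3. Make a chain q0 → q1 → q2 → q3 advanced by each `x` (with q3 absorbing); every other symbol self-loops. The accepting set is {q0, q1, q2}.
With 4 states:
        x   y  
>* q0   q1  q0 
 * q1   q2  q1 
 * q2   q3  q2 
   q3   q3  q3 
(> = start, * = accepting)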